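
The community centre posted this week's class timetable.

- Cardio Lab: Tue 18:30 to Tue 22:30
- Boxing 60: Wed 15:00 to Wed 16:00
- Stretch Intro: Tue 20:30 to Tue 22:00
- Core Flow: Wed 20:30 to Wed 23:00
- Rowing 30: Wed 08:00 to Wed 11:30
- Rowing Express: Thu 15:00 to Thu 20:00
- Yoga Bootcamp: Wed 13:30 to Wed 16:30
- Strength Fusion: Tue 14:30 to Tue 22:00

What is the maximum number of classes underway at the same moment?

3

Walk through starts and ends in time order (an end at T is processed before a start at T):
Tue 14:30 start Strength Fusion → 1
Tue 18:30 start Cardio Lab → 2
Tue 20:30 start Stretch Intro → 3
Tue 22:00 end Strength Fusion → 2
Tue 22:00 end Stretch Intro → 1
Tue 22:30 end Cardio Lab → 0
Wed 08:00 start Rowing 30 → 1
Wed 11:30 end Rowing 30 → 0
Wed 13:30 start Yoga Bootcamp → 1
Wed 15:00 start Boxing 60 → 2
Wed 16:00 end Boxing 60 → 1
Wed 16:30 end Yoga Bootcamp → 0
Wed 20:30 start Core Flow → 1
Wed 23:00 end Core Flow → 0
Thu 15:00 start Rowing Express → 1
Thu 20:00 end Rowing Express → 0
Peak is 3, at Tue 20:30 (Cardio Lab, Strength Fusion, Stretch Intro).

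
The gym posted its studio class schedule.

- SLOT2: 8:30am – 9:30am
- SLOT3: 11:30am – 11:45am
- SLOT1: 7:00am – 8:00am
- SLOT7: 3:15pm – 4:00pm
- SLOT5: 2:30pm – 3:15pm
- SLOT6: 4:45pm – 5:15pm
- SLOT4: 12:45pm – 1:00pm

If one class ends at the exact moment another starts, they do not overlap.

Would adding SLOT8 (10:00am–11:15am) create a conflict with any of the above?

SLOT1: ends 8:00am at or before SLOT8 starts 10:00am → clear.
SLOT2: ends 9:30am at or before SLOT8 starts 10:00am → clear.
SLOT3: starts 11:30am at or after SLOT8 ends 11:15am → clear.
SLOT4: starts 12:45pm at or after SLOT8 ends 11:15am → clear.
SLOT5: starts 2:30pm at or after SLOT8 ends 11:15am → clear.
SLOT7: starts 3:15pm at or after SLOT8 ends 11:15am → clear.
SLOT6: starts 4:45pm at or after SLOT8 ends 11:15am → clear.

No — it doesn't clash with anything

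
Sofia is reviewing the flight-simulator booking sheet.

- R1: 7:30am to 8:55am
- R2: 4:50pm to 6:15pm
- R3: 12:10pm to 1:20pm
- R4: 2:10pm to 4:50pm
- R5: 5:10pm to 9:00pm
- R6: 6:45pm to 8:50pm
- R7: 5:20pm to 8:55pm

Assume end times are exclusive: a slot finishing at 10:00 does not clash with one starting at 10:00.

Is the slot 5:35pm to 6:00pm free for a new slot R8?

R1: ends 8:55am at or before R8 starts 5:35pm → clear.
R3: ends 1:20pm at or before R8 starts 5:35pm → clear.
R4: ends 4:50pm at or before R8 starts 5:35pm → clear.
R2: starts 4:50pm before R8 ends 6:00pm, and ends 6:15pm after R8 starts 5:35pm → overlap.
R5: starts 5:10pm before R8 ends 6:00pm, and ends 9:00pm after R8 starts 5:35pm → overlap.
R7: starts 5:20pm before R8 ends 6:00pm, and ends 8:55pm after R8 starts 5:35pm → overlap.
R6: starts 6:45pm at or after R8 ends 6:00pm → clear.
R8 overlaps R2, R5, R7.

No — it overlaps R2, R5, R7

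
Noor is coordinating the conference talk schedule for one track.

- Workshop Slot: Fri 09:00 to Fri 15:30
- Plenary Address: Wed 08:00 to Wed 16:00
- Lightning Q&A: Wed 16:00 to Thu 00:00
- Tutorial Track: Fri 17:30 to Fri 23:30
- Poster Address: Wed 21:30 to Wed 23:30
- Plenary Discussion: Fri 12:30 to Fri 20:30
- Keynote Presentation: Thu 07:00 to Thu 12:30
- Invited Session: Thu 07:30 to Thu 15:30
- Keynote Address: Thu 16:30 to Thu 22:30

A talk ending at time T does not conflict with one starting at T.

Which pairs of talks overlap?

Sorted by start: Plenary Address, Lightning Q&A, Poster Address, Keynote Presentation, Invited Session, Keynote Address, Workshop Slot, Plenary Discussion, Tutorial Track.
Lightning Q&A starts exactly when Plenary Address ends (back-to-back, no overlap), so Plenary Address has no further overlaps.
Poster Address starts before Lightning Q&A ends → Lightning Q&A and Poster Address overlap.
Keynote Presentation starts after Lightning Q&A ends, so Lightning Q&A has no further overlaps.
Keynote Presentation starts after Poster Address ends, so Poster Address has no further overlaps.
Invited Session starts before Keynote Presentation ends → Keynote Presentation and Invited Session overlap.
Keynote Address starts after Keynote Presentation ends, so Keynote Presentation has no further overlaps.
Keynote Address starts after Invited Session ends, so Invited Session has no further overlaps.
Workshop Slot starts after Keynote Address ends, so Keynote Address has no further overlaps.
Plenary Discussion starts before Workshop Slot ends → Workshop Slot and Plenary Discussion overlap.
Tutorial Track starts after Workshop Slot ends.
Tutorial Track starts before Plenary Discussion ends → Plenary Discussion and Tutorial Track overlap.

Invited Session & Keynote Presentation, Lightning Q&A & Poster Address, Plenary Discussion & Tutorial Track, Plenary Discussion & Workshop Slot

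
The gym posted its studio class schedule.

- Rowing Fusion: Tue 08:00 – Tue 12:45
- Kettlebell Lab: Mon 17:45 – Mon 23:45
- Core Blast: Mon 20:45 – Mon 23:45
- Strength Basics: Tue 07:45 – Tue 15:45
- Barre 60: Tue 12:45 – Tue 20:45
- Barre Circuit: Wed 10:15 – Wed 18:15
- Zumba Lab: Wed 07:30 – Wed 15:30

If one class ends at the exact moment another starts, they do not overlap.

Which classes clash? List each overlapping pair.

Barre 60 & Strength Basics, Barre Circuit & Zumba Lab, Core Blast & Kettlebell Lab, Rowing Fusion & Strength Basics

Sorted by start: Kettlebell Lab, Core Blast, Strength Basics, Rowing Fusion, Barre 60, Zumba Lab, Barre Circuit.
Core Blast starts before Kettlebell Lab ends → Kettlebell Lab and Core Blast overlap.
Strength Basics starts after Kettlebell Lab ends; Kettlebell Lab is clear from here.
Strength Basics starts after Core Blast ends; Core Blast is clear from here.
Rowing Fusion starts before Strength Basics ends → Strength Basics and Rowing Fusion overlap.
Barre 60 starts before Strength Basics ends → Strength Basics and Barre 60 overlap.
Zumba Lab starts after Strength Basics ends; Strength Basics is clear from here.
Barre 60 starts exactly when Rowing Fusion ends (back-to-back, no overlap); Rowing Fusion is clear from here.
Zumba Lab starts after Barre 60 ends; Barre 60 is clear from here.
Barre Circuit starts before Zumba Lab ends → Zumba Lab and Barre Circuit overlap.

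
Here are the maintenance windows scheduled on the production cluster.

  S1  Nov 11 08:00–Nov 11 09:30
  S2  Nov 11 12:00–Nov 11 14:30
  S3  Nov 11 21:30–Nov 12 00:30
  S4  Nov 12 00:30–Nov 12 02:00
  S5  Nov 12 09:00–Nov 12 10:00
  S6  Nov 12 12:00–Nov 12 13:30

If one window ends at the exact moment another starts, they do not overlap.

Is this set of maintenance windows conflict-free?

Yes

Check each pair: they overlap iff neither finishes before the other starts.
Sorted by start: S1, S2, S3, S4, S5, S6.
S2 starts after S1 ends; S1 is clear from here.
S3 starts after S2 ends; S2 is clear from here.
S4 starts exactly when S3 ends (back-to-back, no overlap); S3 is clear from here.
S5 starts after S4 ends; S4 is clear from here.
S6 starts after S5 ends.
Every pair is clear; the schedule has no overlaps.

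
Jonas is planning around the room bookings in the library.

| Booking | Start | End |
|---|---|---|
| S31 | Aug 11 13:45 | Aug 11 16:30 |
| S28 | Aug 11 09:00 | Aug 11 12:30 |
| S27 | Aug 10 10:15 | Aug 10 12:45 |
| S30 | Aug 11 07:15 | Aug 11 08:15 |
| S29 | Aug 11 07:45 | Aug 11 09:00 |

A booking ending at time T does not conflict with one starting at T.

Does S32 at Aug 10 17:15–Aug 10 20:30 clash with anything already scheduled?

S27: ends Aug 10 12:45 at or before S32 starts Aug 10 17:15 → clear.
S30: starts Aug 11 07:15 at or after S32 ends Aug 10 20:30 → clear.
S29: starts Aug 11 07:45 at or after S32 ends Aug 10 20:30 → clear.
S28: starts Aug 11 09:00 at or after S32 ends Aug 10 20:30 → clear.
S31: starts Aug 11 13:45 at or after S32 ends Aug 10 20:30 → clear.

No — it doesn't clash with anything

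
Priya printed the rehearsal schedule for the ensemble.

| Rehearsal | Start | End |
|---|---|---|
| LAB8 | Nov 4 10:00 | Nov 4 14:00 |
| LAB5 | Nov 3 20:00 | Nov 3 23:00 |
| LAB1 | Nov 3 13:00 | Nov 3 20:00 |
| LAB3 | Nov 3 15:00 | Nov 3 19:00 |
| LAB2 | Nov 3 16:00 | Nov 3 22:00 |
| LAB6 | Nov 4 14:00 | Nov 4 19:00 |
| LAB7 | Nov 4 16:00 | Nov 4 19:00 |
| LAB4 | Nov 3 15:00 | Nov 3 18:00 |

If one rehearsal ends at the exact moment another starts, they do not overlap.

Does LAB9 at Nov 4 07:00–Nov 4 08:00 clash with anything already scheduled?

LAB1: ends Nov 3 20:00 at or before LAB9 starts Nov 4 07:00 → clear.
LAB3: ends Nov 3 19:00 at or before LAB9 starts Nov 4 07:00 → clear.
LAB4: ends Nov 3 18:00 at or before LAB9 starts Nov 4 07:00 → clear.
LAB2: ends Nov 3 22:00 at or before LAB9 starts Nov 4 07:00 → clear.
LAB5: ends Nov 3 23:00 at or before LAB9 starts Nov 4 07:00 → clear.
LAB8: starts Nov 4 10:00 at or after LAB9 ends Nov 4 08:00 → clear.
LAB6: starts Nov 4 14:00 at or after LAB9 ends Nov 4 08:00 → clear.
LAB7: starts Nov 4 16:00 at or after LAB9 ends Nov 4 08:00 → clear.

No — it doesn't clash with anything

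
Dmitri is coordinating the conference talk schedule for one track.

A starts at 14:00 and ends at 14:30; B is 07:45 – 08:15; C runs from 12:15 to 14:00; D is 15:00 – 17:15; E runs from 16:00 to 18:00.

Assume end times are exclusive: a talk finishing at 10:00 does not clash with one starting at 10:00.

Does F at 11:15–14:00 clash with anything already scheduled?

Yes — it overlaps C

B: ends 08:15 at or before F starts 11:15 → clear.
C: starts 12:15 before F ends 14:00, and ends 14:00 after F starts 11:15 → overlap.
A: starts 14:00 at or after F ends 14:00 → clear.
D: starts 15:00 at or after F ends 14:00 → clear.
E: starts 16:00 at or after F ends 14:00 → clear.
F overlaps C.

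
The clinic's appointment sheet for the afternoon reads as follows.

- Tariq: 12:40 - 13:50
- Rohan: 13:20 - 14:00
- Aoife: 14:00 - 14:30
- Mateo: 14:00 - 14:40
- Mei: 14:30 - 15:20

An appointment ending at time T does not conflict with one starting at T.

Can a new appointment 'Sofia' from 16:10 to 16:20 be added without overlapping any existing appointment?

Yes — the slot is free

Tariq: ends 13:50 at or before Sofia starts 16:10 → clear.
Rohan: ends 14:00 at or before Sofia starts 16:10 → clear.
Mateo: ends 14:40 at or before Sofia starts 16:10 → clear.
Aoife: ends 14:30 at or before Sofia starts 16:10 → clear.
Mei: ends 15:20 at or before Sofia starts 16:10 → clear.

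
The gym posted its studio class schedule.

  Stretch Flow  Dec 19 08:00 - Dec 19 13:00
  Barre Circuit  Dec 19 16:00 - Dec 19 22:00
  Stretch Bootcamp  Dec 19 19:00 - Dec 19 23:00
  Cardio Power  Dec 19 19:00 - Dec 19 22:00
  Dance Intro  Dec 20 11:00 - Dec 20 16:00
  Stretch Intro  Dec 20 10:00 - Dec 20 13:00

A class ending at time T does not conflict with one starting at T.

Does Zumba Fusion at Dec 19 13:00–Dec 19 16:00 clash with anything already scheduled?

Stretch Flow: ends Dec 19 13:00 at or before Zumba Fusion starts Dec 19 13:00 → clear.
Barre Circuit: starts Dec 19 16:00 at or after Zumba Fusion ends Dec 19 16:00 → clear.
Stretch Bootcamp: starts Dec 19 19:00 at or after Zumba Fusion ends Dec 19 16:00 → clear.
Cardio Power: starts Dec 19 19:00 at or after Zumba Fusion ends Dec 19 16:00 → clear.
Stretch Intro: starts Dec 20 10:00 at or after Zumba Fusion ends Dec 19 16:00 → clear.
Dance Intro: starts Dec 20 11:00 at or after Zumba Fusion ends Dec 19 16:00 → clear.

No — it doesn't clash with anything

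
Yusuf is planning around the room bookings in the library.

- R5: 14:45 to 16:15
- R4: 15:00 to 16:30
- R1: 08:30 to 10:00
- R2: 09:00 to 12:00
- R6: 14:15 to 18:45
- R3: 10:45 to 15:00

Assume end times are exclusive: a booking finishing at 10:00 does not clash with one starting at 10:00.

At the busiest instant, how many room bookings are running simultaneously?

3

Sort all start/end points and keep a running count:
08:30 start R1 → 1
09:00 start R2 → 2
10:00 end R1 → 1
10:45 start R3 → 2
12:00 end R2 → 1
14:15 start R6 → 2
14:45 start R5 → 3
15:00 end R3 → 2
15:00 start R4 → 3
16:15 end R5 → 2
16:30 end R4 → 1
18:45 end R6 → 0
Peak is 3, at 14:45 (R3, R5, R6).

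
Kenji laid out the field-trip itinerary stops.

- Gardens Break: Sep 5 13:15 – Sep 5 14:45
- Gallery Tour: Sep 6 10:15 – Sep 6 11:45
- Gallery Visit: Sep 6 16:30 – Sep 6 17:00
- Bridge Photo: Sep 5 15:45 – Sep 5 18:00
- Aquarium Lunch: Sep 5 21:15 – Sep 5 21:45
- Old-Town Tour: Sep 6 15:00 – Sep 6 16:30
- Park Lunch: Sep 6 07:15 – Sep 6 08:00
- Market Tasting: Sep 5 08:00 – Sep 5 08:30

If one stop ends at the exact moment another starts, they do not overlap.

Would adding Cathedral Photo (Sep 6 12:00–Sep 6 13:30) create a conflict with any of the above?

No — it doesn't clash with anything

Market Tasting: ends Sep 5 08:30 at or before Cathedral Photo starts Sep 6 12:00 → clear.
Gardens Break: ends Sep 5 14:45 at or before Cathedral Photo starts Sep 6 12:00 → clear.
Bridge Photo: ends Sep 5 18:00 at or before Cathedral Photo starts Sep 6 12:00 → clear.
Aquarium Lunch: ends Sep 5 21:45 at or before Cathedral Photo starts Sep 6 12:00 → clear.
Park Lunch: ends Sep 6 08:00 at or before Cathedral Photo starts Sep 6 12:00 → clear.
Gallery Tour: ends Sep 6 11:45 at or before Cathedral Photo starts Sep 6 12:00 → clear.
Old-Town Tour: starts Sep 6 15:00 at or after Cathedral Photo ends Sep 6 13:30 → clear.
Gallery Visit: starts Sep 6 16:30 at or after Cathedral Photo ends Sep 6 13:30 → clear.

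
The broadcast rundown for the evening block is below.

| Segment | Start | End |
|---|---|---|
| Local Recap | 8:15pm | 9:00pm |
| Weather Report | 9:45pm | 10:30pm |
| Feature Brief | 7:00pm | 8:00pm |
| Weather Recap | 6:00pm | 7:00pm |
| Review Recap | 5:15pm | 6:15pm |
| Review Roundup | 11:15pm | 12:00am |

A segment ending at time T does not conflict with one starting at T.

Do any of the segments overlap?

Yes

Sorted by start: Review Recap, Weather Recap, Feature Brief, Local Recap, Weather Report, Review Roundup.
Weather Recap starts before Review Recap ends → Review Recap and Weather Recap overlap.
That's a conflict, so the schedule is not conflict-free.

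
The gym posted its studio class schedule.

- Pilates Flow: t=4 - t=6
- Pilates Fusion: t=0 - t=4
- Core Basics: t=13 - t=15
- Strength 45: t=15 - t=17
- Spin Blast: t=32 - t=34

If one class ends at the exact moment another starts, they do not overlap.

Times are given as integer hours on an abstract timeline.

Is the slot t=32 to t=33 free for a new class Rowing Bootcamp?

No — it overlaps Spin Blast

Pilates Fusion: ends t=4 at or before Rowing Bootcamp starts t=32 → clear.
Pilates Flow: ends t=6 at or before Rowing Bootcamp starts t=32 → clear.
Core Basics: ends t=15 at or before Rowing Bootcamp starts t=32 → clear.
Strength 45: ends t=17 at or before Rowing Bootcamp starts t=32 → clear.
Spin Blast: starts t=32 before Rowing Bootcamp ends t=33, and ends t=34 after Rowing Bootcamp starts t=32 → overlap.
Rowing Bootcamp overlaps Spin Blast.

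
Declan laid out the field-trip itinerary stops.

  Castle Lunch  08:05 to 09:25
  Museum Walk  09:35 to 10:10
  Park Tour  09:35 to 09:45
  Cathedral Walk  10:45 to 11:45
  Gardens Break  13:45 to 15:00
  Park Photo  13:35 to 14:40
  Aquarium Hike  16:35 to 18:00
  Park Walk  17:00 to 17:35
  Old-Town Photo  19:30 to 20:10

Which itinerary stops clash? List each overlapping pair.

Aquarium Hike & Park Walk, Gardens Break & Park Photo, Museum Walk & Park Tour

Sorted by start: Castle Lunch, Museum Walk, Park Tour, Cathedral Walk, Park Photo, Gardens Break, Aquarium Hike, Park Walk, Old-Town Photo.
Museum Walk starts after Castle Lunch ends, so nothing later overlaps Castle Lunch either.
Park Tour starts before Museum Walk ends → Museum Walk and Park Tour overlap.
Cathedral Walk starts after Museum Walk ends, so nothing later overlaps Museum Walk either.
Cathedral Walk starts after Park Tour ends, so nothing later overlaps Park Tour either.
Park Photo starts after Cathedral Walk ends, so nothing later overlaps Cathedral Walk either.
Gardens Break starts before Park Photo ends → Park Photo and Gardens Break overlap.
Aquarium Hike starts after Park Photo ends, so nothing later overlaps Park Photo either.
Aquarium Hike starts after Gardens Break ends, so nothing later overlaps Gardens Break either.
Park Walk starts before Aquarium Hike ends → Aquarium Hike and Park Walk overlap.
Old-Town Photo starts after Aquarium Hike ends.
Old-Town Photo starts after Park Walk ends.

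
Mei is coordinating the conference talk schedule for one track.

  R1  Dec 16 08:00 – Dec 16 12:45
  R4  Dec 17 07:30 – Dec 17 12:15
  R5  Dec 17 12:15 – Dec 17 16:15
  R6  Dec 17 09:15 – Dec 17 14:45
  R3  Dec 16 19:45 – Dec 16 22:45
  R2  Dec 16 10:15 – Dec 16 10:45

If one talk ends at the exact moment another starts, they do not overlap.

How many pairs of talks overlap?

Check each pair: they overlap iff neither finishes before the other starts.
Sorted by start: R1, R2, R3, R4, R6, R5.
R2 starts before R1 ends → R1 and R2 overlap.
R3 starts after R1 ends, so nothing later overlaps R1 either.
R3 starts after R2 ends, so nothing later overlaps R2 either.
R4 starts after R3 ends, so nothing later overlaps R3 either.
R6 starts before R4 ends → R4 and R6 overlap.
R5 starts exactly when R4 ends (back-to-back, no overlap).
R5 starts before R6 ends → R6 and R5 overlap.
Overlapping pairs: R1 & R2, R4 & R6, R5 & R6 — 3 in total.

3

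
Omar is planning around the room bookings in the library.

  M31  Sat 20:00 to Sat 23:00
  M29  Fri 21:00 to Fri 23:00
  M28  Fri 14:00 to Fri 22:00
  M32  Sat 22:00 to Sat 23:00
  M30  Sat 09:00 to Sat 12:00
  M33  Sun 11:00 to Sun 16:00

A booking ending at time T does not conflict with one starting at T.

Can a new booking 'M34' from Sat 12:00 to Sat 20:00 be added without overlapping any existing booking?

Yes — the slot is free

M28: ends Fri 22:00 at or before M34 starts Sat 12:00 → clear.
M29: ends Fri 23:00 at or before M34 starts Sat 12:00 → clear.
M30: ends Sat 12:00 at or before M34 starts Sat 12:00 → clear.
M31: starts Sat 20:00 at or after M34 ends Sat 20:00 → clear.
M32: starts Sat 22:00 at or after M34 ends Sat 20:00 → clear.
M33: starts Sun 11:00 at or after M34 ends Sat 20:00 → clear.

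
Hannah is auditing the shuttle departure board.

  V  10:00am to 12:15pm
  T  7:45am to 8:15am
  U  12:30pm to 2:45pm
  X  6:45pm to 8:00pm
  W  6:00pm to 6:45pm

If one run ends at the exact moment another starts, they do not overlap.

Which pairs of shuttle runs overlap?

Sorted by start: T, V, U, W, X.
V starts after T ends; T is clear from here.
U starts after V ends; V is clear from here.
W starts after U ends; U is clear from here.
X starts exactly when W ends (back-to-back, no overlap).

no overlapping pairs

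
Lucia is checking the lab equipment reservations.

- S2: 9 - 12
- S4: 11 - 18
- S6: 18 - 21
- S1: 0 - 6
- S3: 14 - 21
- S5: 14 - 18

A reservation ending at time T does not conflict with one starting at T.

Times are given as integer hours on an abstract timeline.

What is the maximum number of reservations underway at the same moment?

Walk through starts and ends in time order (an end at T is processed before a start at T):
0 start S1 → 1
6 end S1 → 0
9 start S2 → 1
11 start S4 → 2
12 end S2 → 1
14 start S3 → 2
14 start S5 → 3
18 end S4 → 2
18 end S5 → 1
18 start S6 → 2
21 end S3 → 1
21 end S6 → 0
Peak is 3, at 14 (S3, S4, S5).

3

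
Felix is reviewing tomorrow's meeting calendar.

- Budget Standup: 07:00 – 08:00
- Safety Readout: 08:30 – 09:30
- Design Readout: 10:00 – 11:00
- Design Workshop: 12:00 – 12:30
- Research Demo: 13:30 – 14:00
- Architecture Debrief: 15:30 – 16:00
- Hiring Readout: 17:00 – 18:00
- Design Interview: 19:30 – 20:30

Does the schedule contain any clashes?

Check each pair: they overlap iff neither finishes before the other starts.
Sorted by start: Budget Standup, Safety Readout, Design Readout, Design Workshop, Research Demo, Architecture Debrief, Hiring Readout, Design Interview.
Safety Readout starts after Budget Standup ends; Budget Standup is clear from here.
Design Readout starts after Safety Readout ends; Safety Readout is clear from here.
Design Workshop starts after Design Readout ends; Design Readout is clear from here.
Research Demo starts after Design Workshop ends; Design Workshop is clear from here.
Architecture Debrief starts after Research Demo ends; Research Demo is clear from here.
Hiring Readout starts after Architecture Debrief ends; Architecture Debrief is clear from here.
Design Interview starts after Hiring Readout ends.
Every pair is clear; the schedule has no overlaps.

No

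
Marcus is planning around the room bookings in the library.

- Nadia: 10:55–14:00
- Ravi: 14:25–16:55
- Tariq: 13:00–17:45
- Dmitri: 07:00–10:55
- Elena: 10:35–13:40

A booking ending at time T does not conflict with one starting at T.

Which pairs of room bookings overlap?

Sorted by start: Dmitri, Elena, Nadia, Tariq, Ravi.
Elena starts before Dmitri ends → Dmitri and Elena overlap.
Nadia starts exactly when Dmitri ends (back-to-back, no overlap), so Dmitri has no further overlaps.
Nadia starts before Elena ends → Elena and Nadia overlap.
Tariq starts before Elena ends → Elena and Tariq overlap.
Ravi starts after Elena ends.
Tariq starts before Nadia ends → Nadia and Tariq overlap.
Ravi starts after Nadia ends.
Ravi starts before Tariq ends → Tariq and Ravi overlap.

Dmitri & Elena, Elena & Nadia, Elena & Tariq, Nadia & Tariq, Ravi & Tariq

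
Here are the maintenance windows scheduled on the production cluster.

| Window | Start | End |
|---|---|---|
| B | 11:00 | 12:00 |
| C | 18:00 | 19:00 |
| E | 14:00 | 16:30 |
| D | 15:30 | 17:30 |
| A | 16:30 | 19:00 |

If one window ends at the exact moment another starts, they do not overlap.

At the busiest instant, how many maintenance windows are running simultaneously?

Sweep the timeline, counting +1 at each start and −1 at each end (ends before starts at a tie):
11:00 start B → 1
12:00 end B → 0
14:00 start E → 1
15:30 start D → 2
16:30 end E → 1
16:30 start A → 2
17:30 end D → 1
18:00 start C → 2
19:00 end A → 1
19:00 end C → 0
Peak is 2, at 15:30 (D, E).

2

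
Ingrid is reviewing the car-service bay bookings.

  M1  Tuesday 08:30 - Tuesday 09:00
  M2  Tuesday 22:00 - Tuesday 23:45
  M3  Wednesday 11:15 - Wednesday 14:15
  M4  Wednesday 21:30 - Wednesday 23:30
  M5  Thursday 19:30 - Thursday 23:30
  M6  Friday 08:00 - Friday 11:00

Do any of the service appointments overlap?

No

Sorted by start: M1, M2, M3, M4, M5, M6.
M2 starts after M1 ends, so M1 has no further overlaps.
M3 starts after M2 ends, so M2 has no further overlaps.
M4 starts after M3 ends, so M3 has no further overlaps.
M5 starts after M4 ends, so M4 has no further overlaps.
M6 starts after M5 ends.
Every pair is clear; the schedule has no overlaps.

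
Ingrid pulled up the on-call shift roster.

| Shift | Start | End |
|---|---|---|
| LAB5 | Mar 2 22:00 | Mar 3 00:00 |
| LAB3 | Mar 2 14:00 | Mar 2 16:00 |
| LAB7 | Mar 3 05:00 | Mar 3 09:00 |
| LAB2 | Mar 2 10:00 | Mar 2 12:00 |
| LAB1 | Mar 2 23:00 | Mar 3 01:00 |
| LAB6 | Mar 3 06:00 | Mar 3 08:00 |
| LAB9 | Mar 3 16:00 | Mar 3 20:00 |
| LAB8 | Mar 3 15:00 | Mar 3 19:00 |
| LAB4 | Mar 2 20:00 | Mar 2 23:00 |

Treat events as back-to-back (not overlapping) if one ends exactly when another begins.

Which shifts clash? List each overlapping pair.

LAB1 & LAB5, LAB4 & LAB5, LAB6 & LAB7, LAB8 & LAB9

Check each pair: they overlap iff neither finishes before the other starts.
Sorted by start: LAB2, LAB3, LAB4, LAB5, LAB1, LAB7, LAB6, LAB8, LAB9.
LAB3 starts after LAB2 ends — done with LAB2.
LAB4 starts after LAB3 ends — done with LAB3.
LAB5 starts before LAB4 ends → LAB4 and LAB5 overlap.
LAB1 starts exactly when LAB4 ends (back-to-back, no overlap) — done with LAB4.
LAB1 starts before LAB5 ends → LAB5 and LAB1 overlap.
LAB7 starts after LAB5 ends — done with LAB5.
LAB7 starts after LAB1 ends — done with LAB1.
LAB6 starts before LAB7 ends → LAB7 and LAB6 overlap.
LAB8 starts after LAB7 ends — done with LAB7.
LAB8 starts after LAB6 ends — done with LAB6.
LAB9 starts before LAB8 ends → LAB8 and LAB9 overlap.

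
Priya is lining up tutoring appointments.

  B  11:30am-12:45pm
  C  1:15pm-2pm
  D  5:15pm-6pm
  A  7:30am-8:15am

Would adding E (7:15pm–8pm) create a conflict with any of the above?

No — it doesn't clash with anything

A: ends 8:15am at or before E starts 7:15pm → clear.
B: ends 12:45pm at or before E starts 7:15pm → clear.
C: ends 2pm at or before E starts 7:15pm → clear.
D: ends 6pm at or before E starts 7:15pm → clear.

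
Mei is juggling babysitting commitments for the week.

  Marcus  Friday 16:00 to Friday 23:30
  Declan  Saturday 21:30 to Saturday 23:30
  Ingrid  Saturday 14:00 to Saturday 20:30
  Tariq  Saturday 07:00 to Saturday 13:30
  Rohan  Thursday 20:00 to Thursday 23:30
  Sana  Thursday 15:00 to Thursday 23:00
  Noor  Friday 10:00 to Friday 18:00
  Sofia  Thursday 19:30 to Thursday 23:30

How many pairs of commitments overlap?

4

Sorted by start: Sana, Sofia, Rohan, Noor, Marcus, Tariq, Ingrid, Declan.
Sofia starts before Sana ends → Sana and Sofia overlap.
Rohan starts before Sana ends → Sana and Rohan overlap.
Noor starts after Sana ends, so nothing later overlaps Sana either.
Rohan starts before Sofia ends → Sofia and Rohan overlap.
Noor starts after Sofia ends, so nothing later overlaps Sofia either.
Noor starts after Rohan ends, so nothing later overlaps Rohan either.
Marcus starts before Noor ends → Noor and Marcus overlap.
Tariq starts after Noor ends, so nothing later overlaps Noor either.
Tariq starts after Marcus ends, so nothing later overlaps Marcus either.
Ingrid starts after Tariq ends, so nothing later overlaps Tariq either.
Declan starts after Ingrid ends.
Overlapping pairs: Marcus & Noor, Rohan & Sana, Rohan & Sofia, Sana & Sofia — 4 in total.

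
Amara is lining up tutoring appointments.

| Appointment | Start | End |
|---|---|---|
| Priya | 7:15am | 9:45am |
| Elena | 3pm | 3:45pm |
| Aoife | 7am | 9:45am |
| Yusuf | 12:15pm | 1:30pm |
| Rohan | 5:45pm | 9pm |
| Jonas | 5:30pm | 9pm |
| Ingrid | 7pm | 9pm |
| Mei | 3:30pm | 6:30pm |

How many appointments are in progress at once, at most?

3

Sweep the timeline, counting +1 at each start and −1 at each end (ends before starts at a tie):
7am start Aoife → 1
7:15am start Priya → 2
9:45am end Aoife → 1
9:45am end Priya → 0
12:15pm start Yusuf → 1
1:30pm end Yusuf → 0
3pm start Elena → 1
3:30pm start Mei → 2
3:45pm end Elena → 1
5:30pm start Jonas → 2
5:45pm start Rohan → 3
6:30pm end Mei → 2
7pm start Ingrid → 3
9pm end Ingrid → 2
9pm end Jonas → 1
9pm end Rohan → 0
Peak is 3, at 5:45pm (Jonas, Mei, Rohan).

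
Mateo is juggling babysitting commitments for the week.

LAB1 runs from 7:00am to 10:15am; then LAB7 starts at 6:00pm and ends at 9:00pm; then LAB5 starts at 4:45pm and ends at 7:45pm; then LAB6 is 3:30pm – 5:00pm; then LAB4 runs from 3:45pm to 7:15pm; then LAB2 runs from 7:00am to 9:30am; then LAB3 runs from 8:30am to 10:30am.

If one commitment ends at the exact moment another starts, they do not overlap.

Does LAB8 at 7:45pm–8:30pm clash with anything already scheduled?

Yes — it overlaps LAB7

LAB1: ends 10:15am at or before LAB8 starts 7:45pm → clear.
LAB2: ends 9:30am at or before LAB8 starts 7:45pm → clear.
LAB3: ends 10:30am at or before LAB8 starts 7:45pm → clear.
LAB6: ends 5:00pm at or before LAB8 starts 7:45pm → clear.
LAB4: ends 7:15pm at or before LAB8 starts 7:45pm → clear.
LAB5: ends 7:45pm at or before LAB8 starts 7:45pm → clear.
LAB7: starts 6:00pm before LAB8 ends 8:30pm, and ends 9:00pm after LAB8 starts 7:45pm → overlap.
LAB8 overlaps LAB7.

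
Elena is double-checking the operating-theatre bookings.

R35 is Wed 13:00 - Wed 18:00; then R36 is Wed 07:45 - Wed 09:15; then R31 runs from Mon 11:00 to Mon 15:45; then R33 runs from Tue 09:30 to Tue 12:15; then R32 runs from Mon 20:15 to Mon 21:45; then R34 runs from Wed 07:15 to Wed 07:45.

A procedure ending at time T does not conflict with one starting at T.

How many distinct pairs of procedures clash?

Sorted by start: R31, R32, R33, R34, R36, R35.
R32 starts after R31 ends, so nothing later overlaps R31 either.
R33 starts after R32 ends, so nothing later overlaps R32 either.
R34 starts after R33 ends, so nothing later overlaps R33 either.
R36 starts exactly when R34 ends (back-to-back, no overlap), so nothing later overlaps R34 either.
R35 starts after R36 ends.
No pair overlaps.

0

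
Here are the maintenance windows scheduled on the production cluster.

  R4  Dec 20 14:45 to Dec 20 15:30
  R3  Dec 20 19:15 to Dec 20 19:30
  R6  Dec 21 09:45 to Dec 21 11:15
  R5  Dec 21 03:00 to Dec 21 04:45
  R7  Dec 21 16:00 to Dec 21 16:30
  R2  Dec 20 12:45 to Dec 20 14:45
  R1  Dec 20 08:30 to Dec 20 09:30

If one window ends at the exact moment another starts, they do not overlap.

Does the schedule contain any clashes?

Sorted by start: R1, R2, R4, R3, R5, R6, R7.
R2 starts after R1 ends, so nothing later overlaps R1 either.
R4 starts exactly when R2 ends (back-to-back, no overlap), so nothing later overlaps R2 either.
R3 starts after R4 ends, so nothing later overlaps R4 either.
R5 starts after R3 ends, so nothing later overlaps R3 either.
R6 starts after R5 ends, so nothing later overlaps R5 either.
R7 starts after R6 ends.
Every pair is clear; the schedule has no overlaps.

No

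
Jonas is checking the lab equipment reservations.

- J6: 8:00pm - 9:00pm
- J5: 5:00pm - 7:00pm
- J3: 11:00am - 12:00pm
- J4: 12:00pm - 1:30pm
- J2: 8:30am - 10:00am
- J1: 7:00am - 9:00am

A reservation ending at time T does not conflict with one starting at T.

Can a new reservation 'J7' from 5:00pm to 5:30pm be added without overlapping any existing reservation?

No — it overlaps J5

J1: ends 9:00am at or before J7 starts 5:00pm → clear.
J2: ends 10:00am at or before J7 starts 5:00pm → clear.
J3: ends 12:00pm at or before J7 starts 5:00pm → clear.
J4: ends 1:30pm at or before J7 starts 5:00pm → clear.
J5: starts 5:00pm before J7 ends 5:30pm, and ends 7:00pm after J7 starts 5:00pm → overlap.
J6: starts 8:00pm at or after J7 ends 5:30pm → clear.
J7 overlaps J5.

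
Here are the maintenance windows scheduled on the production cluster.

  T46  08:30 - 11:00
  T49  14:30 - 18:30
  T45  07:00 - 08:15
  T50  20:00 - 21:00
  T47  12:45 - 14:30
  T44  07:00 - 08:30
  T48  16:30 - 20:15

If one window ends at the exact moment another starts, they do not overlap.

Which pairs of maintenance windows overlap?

Sorted by start: T44, T45, T46, T47, T49, T48, T50.
T45 starts before T44 ends → T44 and T45 overlap.
T46 starts exactly when T44 ends (back-to-back, no overlap), so T44 has no further overlaps.
T46 starts after T45 ends, so T45 has no further overlaps.
T47 starts after T46 ends, so T46 has no further overlaps.
T49 starts exactly when T47 ends (back-to-back, no overlap), so T47 has no further overlaps.
T48 starts before T49 ends → T49 and T48 overlap.
T50 starts after T49 ends.
T50 starts before T48 ends → T48 and T50 overlap.

T44 & T45, T48 & T49, T48 & T50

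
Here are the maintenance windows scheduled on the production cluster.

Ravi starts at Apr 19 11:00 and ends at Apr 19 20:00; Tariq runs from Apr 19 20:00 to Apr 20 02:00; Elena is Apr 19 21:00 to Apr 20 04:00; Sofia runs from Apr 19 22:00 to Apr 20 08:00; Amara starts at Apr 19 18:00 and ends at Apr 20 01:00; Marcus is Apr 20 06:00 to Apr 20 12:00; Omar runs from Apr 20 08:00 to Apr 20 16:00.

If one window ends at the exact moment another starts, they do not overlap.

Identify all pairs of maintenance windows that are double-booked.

Two intervals overlap when each starts before the other ends.
Sorted by start: Ravi, Amara, Tariq, Elena, Sofia, Marcus, Omar.
Amara starts before Ravi ends → Ravi and Amara overlap.
Tariq starts exactly when Ravi ends (back-to-back, no overlap); Ravi is clear from here.
Tariq starts before Amara ends → Amara and Tariq overlap.
Elena starts before Amara ends → Amara and Elena overlap.
Sofia starts before Amara ends → Amara and Sofia overlap.
Marcus starts after Amara ends; Amara is clear from here.
Elena starts before Tariq ends → Tariq and Elena overlap.
Sofia starts before Tariq ends → Tariq and Sofia overlap.
Marcus starts after Tariq ends; Tariq is clear from here.
Sofia starts before Elena ends → Elena and Sofia overlap.
Marcus starts after Elena ends; Elena is clear from here.
Marcus starts before Sofia ends → Sofia and Marcus overlap.
Omar starts exactly when Sofia ends (back-to-back, no overlap).
Omar starts before Marcus ends → Marcus and Omar overlap.

Amara & Elena, Amara & Ravi, Amara & Sofia, Amara & Tariq, Elena & Sofia, Elena & Tariq, Marcus & Omar, Marcus & Sofia, Sofia & Tariq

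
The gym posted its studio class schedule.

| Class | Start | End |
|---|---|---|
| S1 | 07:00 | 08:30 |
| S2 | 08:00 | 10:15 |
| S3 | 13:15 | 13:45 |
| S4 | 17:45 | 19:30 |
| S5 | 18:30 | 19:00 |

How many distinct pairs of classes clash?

2

Check each pair: they overlap iff neither finishes before the other starts.
Sorted by start: S1, S2, S3, S4, S5.
S2 starts before S1 ends → S1 and S2 overlap.
S3 starts after S1 ends, so S1 has no further overlaps.
S3 starts after S2 ends, so S2 has no further overlaps.
S4 starts after S3 ends, so S3 has no further overlaps.
S5 starts before S4 ends → S4 and S5 overlap.
Overlapping pairs: S1 & S2, S4 & S5 — 2 in total.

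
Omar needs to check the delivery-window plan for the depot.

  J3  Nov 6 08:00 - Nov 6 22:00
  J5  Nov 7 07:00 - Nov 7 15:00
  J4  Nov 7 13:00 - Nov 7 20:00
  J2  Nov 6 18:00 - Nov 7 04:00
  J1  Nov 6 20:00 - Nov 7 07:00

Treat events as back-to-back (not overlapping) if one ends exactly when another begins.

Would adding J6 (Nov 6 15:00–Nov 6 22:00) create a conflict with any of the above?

J3: starts Nov 6 08:00 before J6 ends Nov 6 22:00, and ends Nov 6 22:00 after J6 starts Nov 6 15:00 → overlap.
J2: starts Nov 6 18:00 before J6 ends Nov 6 22:00, and ends Nov 7 04:00 after J6 starts Nov 6 15:00 → overlap.
J1: starts Nov 6 20:00 before J6 ends Nov 6 22:00, and ends Nov 7 07:00 after J6 starts Nov 6 15:00 → overlap.
J5: starts Nov 7 07:00 at or after J6 ends Nov 6 22:00 → clear.
J4: starts Nov 7 13:00 at or after J6 ends Nov 6 22:00 → clear.
J6 overlaps J1, J2, J3.

Yes — it overlaps J1, J2, J3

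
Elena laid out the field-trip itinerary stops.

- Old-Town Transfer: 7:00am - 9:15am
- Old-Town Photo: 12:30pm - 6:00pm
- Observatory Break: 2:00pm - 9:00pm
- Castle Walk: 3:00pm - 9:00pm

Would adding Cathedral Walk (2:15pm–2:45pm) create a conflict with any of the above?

Yes — it overlaps Observatory Break, Old-Town Photo

Old-Town Transfer: ends 9:15am at or before Cathedral Walk starts 2:15pm → clear.
Old-Town Photo: starts 12:30pm before Cathedral Walk ends 2:45pm, and ends 6:00pm after Cathedral Walk starts 2:15pm → overlap.
Observatory Break: starts 2:00pm before Cathedral Walk ends 2:45pm, and ends 9:00pm after Cathedral Walk starts 2:15pm → overlap.
Castle Walk: starts 3:00pm at or after Cathedral Walk ends 2:45pm → clear.
Cathedral Walk overlaps Old-Town Photo, Observatory Break.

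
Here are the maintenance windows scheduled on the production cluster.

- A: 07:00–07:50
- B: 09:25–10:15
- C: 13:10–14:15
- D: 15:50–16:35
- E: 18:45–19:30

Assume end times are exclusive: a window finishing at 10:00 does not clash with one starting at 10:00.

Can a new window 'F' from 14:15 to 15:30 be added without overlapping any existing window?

A: ends 07:50 at or before F starts 14:15 → clear.
B: ends 10:15 at or before F starts 14:15 → clear.
C: ends 14:15 at or before F starts 14:15 → clear.
D: starts 15:50 at or after F ends 15:30 → clear.
E: starts 18:45 at or after F ends 15:30 → clear.

Yes — the slot is free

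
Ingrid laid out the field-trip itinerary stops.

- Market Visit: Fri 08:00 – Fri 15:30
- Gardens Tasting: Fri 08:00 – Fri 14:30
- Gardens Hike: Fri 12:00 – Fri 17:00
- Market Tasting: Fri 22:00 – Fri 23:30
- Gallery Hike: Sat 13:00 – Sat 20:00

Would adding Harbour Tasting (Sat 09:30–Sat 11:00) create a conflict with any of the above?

No — it doesn't clash with anything

Market Visit: ends Fri 15:30 at or before Harbour Tasting starts Sat 09:30 → clear.
Gardens Tasting: ends Fri 14:30 at or before Harbour Tasting starts Sat 09:30 → clear.
Gardens Hike: ends Fri 17:00 at or before Harbour Tasting starts Sat 09:30 → clear.
Market Tasting: ends Fri 23:30 at or before Harbour Tasting starts Sat 09:30 → clear.
Gallery Hike: starts Sat 13:00 at or after Harbour Tasting ends Sat 11:00 → clear.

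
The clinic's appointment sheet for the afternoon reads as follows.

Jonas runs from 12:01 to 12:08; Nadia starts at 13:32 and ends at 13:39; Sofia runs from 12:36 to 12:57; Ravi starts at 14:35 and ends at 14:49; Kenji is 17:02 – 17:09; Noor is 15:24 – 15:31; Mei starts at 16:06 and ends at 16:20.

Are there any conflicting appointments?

Two intervals overlap when each starts before the other ends.
Sorted by start: Jonas, Sofia, Nadia, Ravi, Noor, Mei, Kenji.
Sofia starts after Jonas ends, so nothing later overlaps Jonas either.
Nadia starts after Sofia ends, so nothing later overlaps Sofia either.
Ravi starts after Nadia ends, so nothing later overlaps Nadia either.
Noor starts after Ravi ends, so nothing later overlaps Ravi either.
Mei starts after Noor ends, so nothing later overlaps Noor either.
Kenji starts after Mei ends.
Every pair is clear; the schedule has no overlaps.

No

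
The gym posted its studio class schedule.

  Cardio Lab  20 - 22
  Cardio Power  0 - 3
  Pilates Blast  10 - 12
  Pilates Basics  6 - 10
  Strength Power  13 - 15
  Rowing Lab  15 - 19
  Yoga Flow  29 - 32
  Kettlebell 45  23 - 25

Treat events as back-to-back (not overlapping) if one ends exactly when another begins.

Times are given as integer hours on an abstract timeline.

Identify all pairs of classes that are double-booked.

Two intervals overlap when each starts before the other ends.
Sorted by start: Cardio Power, Pilates Basics, Pilates Blast, Strength Power, Rowing Lab, Cardio Lab, Kettlebell 45, Yoga Flow.
Pilates Basics starts after Cardio Power ends; Cardio Power is clear from here.
Pilates Blast starts exactly when Pilates Basics ends (back-to-back, no overlap); Pilates Basics is clear from here.
Strength Power starts after Pilates Blast ends; Pilates Blast is clear from here.
Rowing Lab starts exactly when Strength Power ends (back-to-back, no overlap); Strength Power is clear from here.
Cardio Lab starts after Rowing Lab ends; Rowing Lab is clear from here.
Kettlebell 45 starts after Cardio Lab ends; Cardio Lab is clear from here.
Yoga Flow starts after Kettlebell 45 ends.

no overlapping pairs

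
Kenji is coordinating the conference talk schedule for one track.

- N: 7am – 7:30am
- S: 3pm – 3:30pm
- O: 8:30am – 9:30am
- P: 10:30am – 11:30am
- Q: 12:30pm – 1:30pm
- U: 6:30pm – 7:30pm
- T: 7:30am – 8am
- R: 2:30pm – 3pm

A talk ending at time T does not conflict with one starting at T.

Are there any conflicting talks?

No

Sorted by start: N, T, O, P, Q, R, S, U.
T starts exactly when N ends (back-to-back, no overlap), so nothing later overlaps N either.
O starts after T ends, so nothing later overlaps T either.
P starts after O ends, so nothing later overlaps O either.
Q starts after P ends, so nothing later overlaps P either.
R starts after Q ends, so nothing later overlaps Q either.
S starts exactly when R ends (back-to-back, no overlap), so nothing later overlaps R either.
U starts after S ends.
Every pair is clear; the schedule has no overlaps.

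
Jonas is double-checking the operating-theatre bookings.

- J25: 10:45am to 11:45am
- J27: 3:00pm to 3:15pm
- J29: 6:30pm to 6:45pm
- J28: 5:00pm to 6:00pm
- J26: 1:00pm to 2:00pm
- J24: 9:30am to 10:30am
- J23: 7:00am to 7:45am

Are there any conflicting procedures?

No

Sorted by start: J23, J24, J25, J26, J27, J28, J29.
J24 starts after J23 ends, so nothing later overlaps J23 either.
J25 starts after J24 ends, so nothing later overlaps J24 either.
J26 starts after J25 ends, so nothing later overlaps J25 either.
J27 starts after J26 ends, so nothing later overlaps J26 either.
J28 starts after J27 ends, so nothing later overlaps J27 either.
J29 starts after J28 ends.
Every pair is clear; the schedule has no overlaps.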